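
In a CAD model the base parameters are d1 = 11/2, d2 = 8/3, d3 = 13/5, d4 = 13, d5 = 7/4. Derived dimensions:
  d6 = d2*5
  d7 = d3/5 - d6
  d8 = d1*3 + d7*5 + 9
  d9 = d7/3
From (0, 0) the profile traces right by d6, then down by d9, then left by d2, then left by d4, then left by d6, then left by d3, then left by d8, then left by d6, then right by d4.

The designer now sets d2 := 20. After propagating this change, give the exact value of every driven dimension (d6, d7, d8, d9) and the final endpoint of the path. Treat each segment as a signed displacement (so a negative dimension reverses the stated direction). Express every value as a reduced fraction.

Apply edit: d2 := 20
  d6 = d2*5 = 100
  d7 = d3/5 - d6 = -2487/25
  d8 = d1*3 + d7*5 + 9 = -4719/10
  d9 = d7/3 = -829/25
Walk from origin (0, 0):
  seg 1: right by d6 = 100 → (100, 0)
  seg 2: down by d9 = -829/25 → (100, 829/25)
  seg 3: left by d2 = 20 → (80, 829/25)
  seg 4: left by d4 = 13 → (67, 829/25)
  seg 5: left by d6 = 100 → (-33, 829/25)
  seg 6: left by d3 = 13/5 → (-178/5, 829/25)
  seg 7: left by d8 = -4719/10 → (4363/10, 829/25)
  seg 8: left by d6 = 100 → (3363/10, 829/25)
  seg 9: right by d4 = 13 → (3493/10, 829/25)

d6 = 100
d7 = -2487/25
d8 = -4719/10
d9 = -829/25
endpoint = (3493/10, 829/25)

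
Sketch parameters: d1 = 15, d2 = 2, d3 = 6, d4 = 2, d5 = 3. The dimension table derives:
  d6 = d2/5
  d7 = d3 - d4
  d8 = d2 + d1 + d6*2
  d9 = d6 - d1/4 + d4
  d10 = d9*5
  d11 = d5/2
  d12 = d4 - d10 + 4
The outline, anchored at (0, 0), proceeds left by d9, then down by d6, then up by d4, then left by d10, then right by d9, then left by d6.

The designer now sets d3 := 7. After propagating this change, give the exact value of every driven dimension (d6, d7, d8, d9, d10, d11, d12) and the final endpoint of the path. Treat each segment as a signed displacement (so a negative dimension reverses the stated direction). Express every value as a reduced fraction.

d6 = 2/5
d7 = 5
d8 = 89/5
d9 = -27/20
d10 = -27/4
d11 = 3/2
d12 = 51/4
endpoint = (127/20, 8/5)

Apply edit: d3 := 7
  d6 = d2/5 = 2/5
  d7 = d3 - d4 = 5
  d8 = d2 + d1 + d6*2 = 89/5
  d9 = d6 - d1/4 + d4 = -27/20
  d10 = d9*5 = -27/4
  d11 = d5/2 = 3/2
  d12 = d4 - d10 + 4 = 51/4
Walk from origin (0, 0):
  seg 1: left by d9 = -27/20 → (27/20, 0)
  seg 2: down by d6 = 2/5 → (27/20, -2/5)
  seg 3: up by d4 = 2 → (27/20, 8/5)
  seg 4: left by d10 = -27/4 → (81/10, 8/5)
  seg 5: right by d9 = -27/20 → (27/4, 8/5)
  seg 6: left by d6 = 2/5 → (127/20, 8/5)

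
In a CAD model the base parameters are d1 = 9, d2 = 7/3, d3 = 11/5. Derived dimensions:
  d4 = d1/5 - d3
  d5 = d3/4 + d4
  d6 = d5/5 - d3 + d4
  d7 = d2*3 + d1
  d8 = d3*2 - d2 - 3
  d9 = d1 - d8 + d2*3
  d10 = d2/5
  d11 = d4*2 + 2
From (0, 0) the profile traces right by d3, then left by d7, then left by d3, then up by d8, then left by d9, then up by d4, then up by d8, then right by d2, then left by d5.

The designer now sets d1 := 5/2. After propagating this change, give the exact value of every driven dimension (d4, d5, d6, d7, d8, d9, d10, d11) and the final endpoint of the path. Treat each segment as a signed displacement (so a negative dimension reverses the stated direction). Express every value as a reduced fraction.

Apply edit: d1 := 5/2
  d4 = d1/5 - d3 = -17/10
  d5 = d3/4 + d4 = -23/20
  d6 = d5/5 - d3 + d4 = -413/100
  d7 = d2*3 + d1 = 19/2
  d8 = d3*2 - d2 - 3 = -14/15
  d9 = d1 - d8 + d2*3 = 313/30
  d10 = d2/5 = 7/15
  d11 = d4*2 + 2 = -7/5
Walk from origin (0, 0):
  seg 1: right by d3 = 11/5 → (11/5, 0)
  seg 2: left by d7 = 19/2 → (-73/10, 0)
  seg 3: left by d3 = 11/5 → (-19/2, 0)
  seg 4: up by d8 = -14/15 → (-19/2, -14/15)
  seg 5: left by d9 = 313/30 → (-299/15, -14/15)
  seg 6: up by d4 = -17/10 → (-299/15, -79/30)
  seg 7: up by d8 = -14/15 → (-299/15, -107/30)
  seg 8: right by d2 = 7/3 → (-88/5, -107/30)
  seg 9: left by d5 = -23/20 → (-329/20, -107/30)

d4 = -17/10
d5 = -23/20
d6 = -413/100
d7 = 19/2
d8 = -14/15
d9 = 313/30
d10 = 7/15
d11 = -7/5
endpoint = (-329/20, -107/30)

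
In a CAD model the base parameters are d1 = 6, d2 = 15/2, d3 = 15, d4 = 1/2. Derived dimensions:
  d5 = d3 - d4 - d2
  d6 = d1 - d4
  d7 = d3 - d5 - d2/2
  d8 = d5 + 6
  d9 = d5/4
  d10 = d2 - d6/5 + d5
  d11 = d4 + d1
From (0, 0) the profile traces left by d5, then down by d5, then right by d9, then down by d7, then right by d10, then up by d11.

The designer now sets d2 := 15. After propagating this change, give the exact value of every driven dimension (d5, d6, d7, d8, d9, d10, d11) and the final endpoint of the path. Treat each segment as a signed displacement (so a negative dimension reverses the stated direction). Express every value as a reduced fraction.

Apply edit: d2 := 15
  d5 = d3 - d4 - d2 = -1/2
  d6 = d1 - d4 = 11/2
  d7 = d3 - d5 - d2/2 = 8
  d8 = d5 + 6 = 11/2
  d9 = d5/4 = -1/8
  d10 = d2 - d6/5 + d5 = 67/5
  d11 = d4 + d1 = 13/2
Walk from origin (0, 0):
  seg 1: left by d5 = -1/2 → (1/2, 0)
  seg 2: down by d5 = -1/2 → (1/2, 1/2)
  seg 3: right by d9 = -1/8 → (3/8, 1/2)
  seg 4: down by d7 = 8 → (3/8, -15/2)
  seg 5: right by d10 = 67/5 → (551/40, -15/2)
  seg 6: up by d11 = 13/2 → (551/40, -1)

d5 = -1/2
d6 = 11/2
d7 = 8
d8 = 11/2
d9 = -1/8
d10 = 67/5
d11 = 13/2
endpoint = (551/40, -1)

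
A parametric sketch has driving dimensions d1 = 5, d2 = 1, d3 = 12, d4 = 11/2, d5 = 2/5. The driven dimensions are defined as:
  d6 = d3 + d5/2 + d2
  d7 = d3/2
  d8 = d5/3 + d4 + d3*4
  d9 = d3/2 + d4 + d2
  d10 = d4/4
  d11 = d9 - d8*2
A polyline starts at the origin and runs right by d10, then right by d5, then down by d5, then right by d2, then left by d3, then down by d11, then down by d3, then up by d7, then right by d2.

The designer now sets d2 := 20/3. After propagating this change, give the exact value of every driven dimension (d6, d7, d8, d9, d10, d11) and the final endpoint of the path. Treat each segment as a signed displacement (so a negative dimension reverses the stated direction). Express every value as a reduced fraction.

d6 = 283/15
d7 = 6
d8 = 1609/30
d9 = 109/6
d10 = 11/8
d11 = -891/10
endpoint = (373/120, 827/10)

Apply edit: d2 := 20/3
  d6 = d3 + d5/2 + d2 = 283/15
  d7 = d3/2 = 6
  d8 = d5/3 + d4 + d3*4 = 1609/30
  d9 = d3/2 + d4 + d2 = 109/6
  d10 = d4/4 = 11/8
  d11 = d9 - d8*2 = -891/10
Walk from origin (0, 0):
  seg 1: right by d10 = 11/8 → (11/8, 0)
  seg 2: right by d5 = 2/5 → (71/40, 0)
  seg 3: down by d5 = 2/5 → (71/40, -2/5)
  seg 4: right by d2 = 20/3 → (1013/120, -2/5)
  seg 5: left by d3 = 12 → (-427/120, -2/5)
  seg 6: down by d11 = -891/10 → (-427/120, 887/10)
  seg 7: down by d3 = 12 → (-427/120, 767/10)
  seg 8: up by d7 = 6 → (-427/120, 827/10)
  seg 9: right by d2 = 20/3 → (373/120, 827/10)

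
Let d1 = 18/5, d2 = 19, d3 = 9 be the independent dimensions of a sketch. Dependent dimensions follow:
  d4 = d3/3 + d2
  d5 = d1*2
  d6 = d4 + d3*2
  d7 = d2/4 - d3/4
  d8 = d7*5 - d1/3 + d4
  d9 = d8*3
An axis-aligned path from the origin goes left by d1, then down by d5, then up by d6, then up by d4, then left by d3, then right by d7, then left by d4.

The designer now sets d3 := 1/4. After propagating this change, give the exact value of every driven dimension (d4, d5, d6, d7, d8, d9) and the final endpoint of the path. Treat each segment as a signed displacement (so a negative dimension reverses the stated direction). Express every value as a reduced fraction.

d4 = 229/12
d5 = 36/5
d6 = 235/12
d7 = 75/16
d8 = 9917/240
d9 = 9917/80
endpoint = (-4379/240, 472/15)

Apply edit: d3 := 1/4
  d4 = d3/3 + d2 = 229/12
  d5 = d1*2 = 36/5
  d6 = d4 + d3*2 = 235/12
  d7 = d2/4 - d3/4 = 75/16
  d8 = d7*5 - d1/3 + d4 = 9917/240
  d9 = d8*3 = 9917/80
Walk from origin (0, 0):
  seg 1: left by d1 = 18/5 → (-18/5, 0)
  seg 2: down by d5 = 36/5 → (-18/5, -36/5)
  seg 3: up by d6 = 235/12 → (-18/5, 743/60)
  seg 4: up by d4 = 229/12 → (-18/5, 472/15)
  seg 5: left by d3 = 1/4 → (-77/20, 472/15)
  seg 6: right by d7 = 75/16 → (67/80, 472/15)
  seg 7: left by d4 = 229/12 → (-4379/240, 472/15)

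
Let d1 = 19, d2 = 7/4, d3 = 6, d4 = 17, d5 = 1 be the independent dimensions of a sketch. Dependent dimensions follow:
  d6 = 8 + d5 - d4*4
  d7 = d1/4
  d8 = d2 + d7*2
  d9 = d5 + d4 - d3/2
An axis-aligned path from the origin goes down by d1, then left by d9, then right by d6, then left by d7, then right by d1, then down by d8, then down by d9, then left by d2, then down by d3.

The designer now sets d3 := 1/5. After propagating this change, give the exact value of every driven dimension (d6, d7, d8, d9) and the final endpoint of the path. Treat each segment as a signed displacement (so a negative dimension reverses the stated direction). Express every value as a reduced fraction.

d6 = -59
d7 = 19/4
d8 = 45/4
d9 = 179/10
endpoint = (-322/5, -967/20)

Apply edit: d3 := 1/5
  d6 = 8 + d5 - d4*4 = -59
  d7 = d1/4 = 19/4
  d8 = d2 + d7*2 = 45/4
  d9 = d5 + d4 - d3/2 = 179/10
Walk from origin (0, 0):
  seg 1: down by d1 = 19 → (0, -19)
  seg 2: left by d9 = 179/10 → (-179/10, -19)
  seg 3: right by d6 = -59 → (-769/10, -19)
  seg 4: left by d7 = 19/4 → (-1633/20, -19)
  seg 5: right by d1 = 19 → (-1253/20, -19)
  seg 6: down by d8 = 45/4 → (-1253/20, -121/4)
  seg 7: down by d9 = 179/10 → (-1253/20, -963/20)
  seg 8: left by d2 = 7/4 → (-322/5, -963/20)
  seg 9: down by d3 = 1/5 → (-322/5, -967/20)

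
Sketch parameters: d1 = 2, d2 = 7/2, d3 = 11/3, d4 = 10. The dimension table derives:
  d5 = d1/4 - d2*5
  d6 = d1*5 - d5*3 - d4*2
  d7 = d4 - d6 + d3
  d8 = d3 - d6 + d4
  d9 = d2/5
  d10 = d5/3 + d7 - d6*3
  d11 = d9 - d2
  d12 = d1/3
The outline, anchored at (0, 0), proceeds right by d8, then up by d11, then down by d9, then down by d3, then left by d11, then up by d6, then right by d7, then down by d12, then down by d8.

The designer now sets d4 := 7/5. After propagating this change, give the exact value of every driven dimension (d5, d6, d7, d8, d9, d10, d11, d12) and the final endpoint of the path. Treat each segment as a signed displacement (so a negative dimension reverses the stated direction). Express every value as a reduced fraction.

d5 = -17
d6 = 291/5
d7 = -797/15
d8 = -797/15
d9 = 7/10
d10 = -1167/5
d11 = -14/5
d12 = 2/3
endpoint = (-1552/15, 207/2)

Apply edit: d4 := 7/5
  d5 = d1/4 - d2*5 = -17
  d6 = d1*5 - d5*3 - d4*2 = 291/5
  d7 = d4 - d6 + d3 = -797/15
  d8 = d3 - d6 + d4 = -797/15
  d9 = d2/5 = 7/10
  d10 = d5/3 + d7 - d6*3 = -1167/5
  d11 = d9 - d2 = -14/5
  d12 = d1/3 = 2/3
Walk from origin (0, 0):
  seg 1: right by d8 = -797/15 → (-797/15, 0)
  seg 2: up by d11 = -14/5 → (-797/15, -14/5)
  seg 3: down by d9 = 7/10 → (-797/15, -7/2)
  seg 4: down by d3 = 11/3 → (-797/15, -43/6)
  seg 5: left by d11 = -14/5 → (-151/3, -43/6)
  seg 6: up by d6 = 291/5 → (-151/3, 1531/30)
  seg 7: right by d7 = -797/15 → (-1552/15, 1531/30)
  seg 8: down by d12 = 2/3 → (-1552/15, 1511/30)
  seg 9: down by d8 = -797/15 → (-1552/15, 207/2)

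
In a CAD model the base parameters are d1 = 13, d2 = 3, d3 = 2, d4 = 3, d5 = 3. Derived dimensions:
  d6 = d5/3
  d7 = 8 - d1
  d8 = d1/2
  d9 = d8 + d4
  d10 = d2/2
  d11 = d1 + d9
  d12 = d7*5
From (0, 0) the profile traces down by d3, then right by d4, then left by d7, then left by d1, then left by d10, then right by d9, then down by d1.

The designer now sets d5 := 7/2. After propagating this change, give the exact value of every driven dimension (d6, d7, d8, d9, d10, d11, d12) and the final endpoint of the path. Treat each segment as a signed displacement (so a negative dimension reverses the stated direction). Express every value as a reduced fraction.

d6 = 7/6
d7 = -5
d8 = 13/2
d9 = 19/2
d10 = 3/2
d11 = 45/2
d12 = -25
endpoint = (3, -15)

Apply edit: d5 := 7/2
  d6 = d5/3 = 7/6
  d7 = 8 - d1 = -5
  d8 = d1/2 = 13/2
  d9 = d8 + d4 = 19/2
  d10 = d2/2 = 3/2
  d11 = d1 + d9 = 45/2
  d12 = d7*5 = -25
Walk from origin (0, 0):
  seg 1: down by d3 = 2 → (0, -2)
  seg 2: right by d4 = 3 → (3, -2)
  seg 3: left by d7 = -5 → (8, -2)
  seg 4: left by d1 = 13 → (-5, -2)
  seg 5: left by d10 = 3/2 → (-13/2, -2)
  seg 6: right by d9 = 19/2 → (3, -2)
  seg 7: down by d1 = 13 → (3, -15)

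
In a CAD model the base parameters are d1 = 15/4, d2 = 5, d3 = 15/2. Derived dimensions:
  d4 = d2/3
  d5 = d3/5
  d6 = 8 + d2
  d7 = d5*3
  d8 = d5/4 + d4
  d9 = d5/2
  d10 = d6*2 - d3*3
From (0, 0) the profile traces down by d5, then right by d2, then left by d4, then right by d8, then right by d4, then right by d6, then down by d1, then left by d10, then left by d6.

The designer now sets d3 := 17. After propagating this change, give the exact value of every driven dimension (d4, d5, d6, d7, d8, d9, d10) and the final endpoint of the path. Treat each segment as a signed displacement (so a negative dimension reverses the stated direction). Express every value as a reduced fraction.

d4 = 5/3
d5 = 17/5
d6 = 13
d7 = 51/5
d8 = 151/60
d9 = 17/10
d10 = -25
endpoint = (1951/60, -143/20)

Apply edit: d3 := 17
  d4 = d2/3 = 5/3
  d5 = d3/5 = 17/5
  d6 = 8 + d2 = 13
  d7 = d5*3 = 51/5
  d8 = d5/4 + d4 = 151/60
  d9 = d5/2 = 17/10
  d10 = d6*2 - d3*3 = -25
Walk from origin (0, 0):
  seg 1: down by d5 = 17/5 → (0, -17/5)
  seg 2: right by d2 = 5 → (5, -17/5)
  seg 3: left by d4 = 5/3 → (10/3, -17/5)
  seg 4: right by d8 = 151/60 → (117/20, -17/5)
  seg 5: right by d4 = 5/3 → (451/60, -17/5)
  seg 6: right by d6 = 13 → (1231/60, -17/5)
  seg 7: down by d1 = 15/4 → (1231/60, -143/20)
  seg 8: left by d10 = -25 → (2731/60, -143/20)
  seg 9: left by d6 = 13 → (1951/60, -143/20)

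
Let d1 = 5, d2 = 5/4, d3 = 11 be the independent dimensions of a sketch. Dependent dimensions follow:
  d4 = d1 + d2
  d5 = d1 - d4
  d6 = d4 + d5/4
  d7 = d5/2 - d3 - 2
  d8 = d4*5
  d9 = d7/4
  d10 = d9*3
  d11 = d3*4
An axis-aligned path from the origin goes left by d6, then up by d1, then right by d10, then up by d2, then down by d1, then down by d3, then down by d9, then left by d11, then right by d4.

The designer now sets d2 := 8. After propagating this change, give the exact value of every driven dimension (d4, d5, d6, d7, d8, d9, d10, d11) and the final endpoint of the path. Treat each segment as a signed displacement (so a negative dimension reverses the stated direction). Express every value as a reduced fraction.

Apply edit: d2 := 8
  d4 = d1 + d2 = 13
  d5 = d1 - d4 = -8
  d6 = d4 + d5/4 = 11
  d7 = d5/2 - d3 - 2 = -17
  d8 = d4*5 = 65
  d9 = d7/4 = -17/4
  d10 = d9*3 = -51/4
  d11 = d3*4 = 44
Walk from origin (0, 0):
  seg 1: left by d6 = 11 → (-11, 0)
  seg 2: up by d1 = 5 → (-11, 5)
  seg 3: right by d10 = -51/4 → (-95/4, 5)
  seg 4: up by d2 = 8 → (-95/4, 13)
  seg 5: down by d1 = 5 → (-95/4, 8)
  seg 6: down by d3 = 11 → (-95/4, -3)
  seg 7: down by d9 = -17/4 → (-95/4, 5/4)
  seg 8: left by d11 = 44 → (-271/4, 5/4)
  seg 9: right by d4 = 13 → (-219/4, 5/4)

d4 = 13
d5 = -8
d6 = 11
d7 = -17
d8 = 65
d9 = -17/4
d10 = -51/4
d11 = 44
endpoint = (-219/4, 5/4)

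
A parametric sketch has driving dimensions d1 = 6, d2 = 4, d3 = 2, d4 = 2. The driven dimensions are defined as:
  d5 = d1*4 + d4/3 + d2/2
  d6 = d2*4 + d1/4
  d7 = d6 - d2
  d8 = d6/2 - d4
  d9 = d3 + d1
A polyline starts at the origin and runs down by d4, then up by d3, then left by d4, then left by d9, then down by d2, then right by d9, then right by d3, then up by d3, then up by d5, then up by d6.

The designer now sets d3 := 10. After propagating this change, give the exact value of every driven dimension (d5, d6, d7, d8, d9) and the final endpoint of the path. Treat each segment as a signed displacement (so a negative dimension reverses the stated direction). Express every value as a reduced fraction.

Apply edit: d3 := 10
  d5 = d1*4 + d4/3 + d2/2 = 80/3
  d6 = d2*4 + d1/4 = 35/2
  d7 = d6 - d2 = 27/2
  d8 = d6/2 - d4 = 27/4
  d9 = d3 + d1 = 16
Walk from origin (0, 0):
  seg 1: down by d4 = 2 → (0, -2)
  seg 2: up by d3 = 10 → (0, 8)
  seg 3: left by d4 = 2 → (-2, 8)
  seg 4: left by d9 = 16 → (-18, 8)
  seg 5: down by d2 = 4 → (-18, 4)
  seg 6: right by d9 = 16 → (-2, 4)
  seg 7: right by d3 = 10 → (8, 4)
  seg 8: up by d3 = 10 → (8, 14)
  seg 9: up by d5 = 80/3 → (8, 122/3)
  seg 10: up by d6 = 35/2 → (8, 349/6)

d5 = 80/3
d6 = 35/2
d7 = 27/2
d8 = 27/4
d9 = 16
endpoint = (8, 349/6)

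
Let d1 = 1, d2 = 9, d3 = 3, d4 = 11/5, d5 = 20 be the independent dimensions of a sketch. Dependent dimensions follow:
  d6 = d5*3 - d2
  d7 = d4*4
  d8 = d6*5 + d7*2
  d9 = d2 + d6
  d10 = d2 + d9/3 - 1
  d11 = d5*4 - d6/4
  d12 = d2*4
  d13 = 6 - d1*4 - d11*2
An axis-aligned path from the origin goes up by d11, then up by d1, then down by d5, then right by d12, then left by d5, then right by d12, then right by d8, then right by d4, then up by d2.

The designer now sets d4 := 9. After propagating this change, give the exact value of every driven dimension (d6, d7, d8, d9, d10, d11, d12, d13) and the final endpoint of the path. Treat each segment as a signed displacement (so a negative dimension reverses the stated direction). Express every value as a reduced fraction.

d6 = 51
d7 = 36
d8 = 327
d9 = 60
d10 = 28
d11 = 269/4
d12 = 36
d13 = -265/2
endpoint = (388, 229/4)

Apply edit: d4 := 9
  d6 = d5*3 - d2 = 51
  d7 = d4*4 = 36
  d8 = d6*5 + d7*2 = 327
  d9 = d2 + d6 = 60
  d10 = d2 + d9/3 - 1 = 28
  d11 = d5*4 - d6/4 = 269/4
  d12 = d2*4 = 36
  d13 = 6 - d1*4 - d11*2 = -265/2
Walk from origin (0, 0):
  seg 1: up by d11 = 269/4 → (0, 269/4)
  seg 2: up by d1 = 1 → (0, 273/4)
  seg 3: down by d5 = 20 → (0, 193/4)
  seg 4: right by d12 = 36 → (36, 193/4)
  seg 5: left by d5 = 20 → (16, 193/4)
  seg 6: right by d12 = 36 → (52, 193/4)
  seg 7: right by d8 = 327 → (379, 193/4)
  seg 8: right by d4 = 9 → (388, 193/4)
  seg 9: up by d2 = 9 → (388, 229/4)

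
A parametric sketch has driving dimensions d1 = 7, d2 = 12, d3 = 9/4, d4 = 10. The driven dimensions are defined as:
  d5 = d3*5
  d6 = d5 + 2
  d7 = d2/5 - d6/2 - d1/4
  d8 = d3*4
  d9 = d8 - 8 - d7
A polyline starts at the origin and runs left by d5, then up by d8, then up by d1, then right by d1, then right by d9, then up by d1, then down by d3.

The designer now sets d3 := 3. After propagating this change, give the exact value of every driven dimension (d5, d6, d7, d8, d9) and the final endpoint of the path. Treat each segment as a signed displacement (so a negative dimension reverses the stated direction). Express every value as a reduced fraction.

Apply edit: d3 := 3
  d5 = d3*5 = 15
  d6 = d5 + 2 = 17
  d7 = d2/5 - d6/2 - d1/4 = -157/20
  d8 = d3*4 = 12
  d9 = d8 - 8 - d7 = 237/20
Walk from origin (0, 0):
  seg 1: left by d5 = 15 → (-15, 0)
  seg 2: up by d8 = 12 → (-15, 12)
  seg 3: up by d1 = 7 → (-15, 19)
  seg 4: right by d1 = 7 → (-8, 19)
  seg 5: right by d9 = 237/20 → (77/20, 19)
  seg 6: up by d1 = 7 → (77/20, 26)
  seg 7: down by d3 = 3 → (77/20, 23)

d5 = 15
d6 = 17
d7 = -157/20
d8 = 12
d9 = 237/20
endpoint = (77/20, 23)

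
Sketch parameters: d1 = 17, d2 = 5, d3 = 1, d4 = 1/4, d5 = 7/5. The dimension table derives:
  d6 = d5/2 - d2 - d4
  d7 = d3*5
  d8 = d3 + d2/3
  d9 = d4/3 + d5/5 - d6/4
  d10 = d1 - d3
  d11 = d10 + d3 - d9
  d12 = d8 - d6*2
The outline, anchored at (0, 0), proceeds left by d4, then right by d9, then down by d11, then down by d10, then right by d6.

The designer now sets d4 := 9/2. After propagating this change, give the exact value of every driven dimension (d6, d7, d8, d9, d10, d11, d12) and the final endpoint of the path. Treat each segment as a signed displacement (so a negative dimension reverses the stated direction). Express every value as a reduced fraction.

Apply edit: d4 := 9/2
  d6 = d5/2 - d2 - d4 = -44/5
  d7 = d3*5 = 5
  d8 = d3 + d2/3 = 8/3
  d9 = d4/3 + d5/5 - d6/4 = 199/50
  d10 = d1 - d3 = 16
  d11 = d10 + d3 - d9 = 651/50
  d12 = d8 - d6*2 = 304/15
Walk from origin (0, 0):
  seg 1: left by d4 = 9/2 → (-9/2, 0)
  seg 2: right by d9 = 199/50 → (-13/25, 0)
  seg 3: down by d11 = 651/50 → (-13/25, -651/50)
  seg 4: down by d10 = 16 → (-13/25, -1451/50)
  seg 5: right by d6 = -44/5 → (-233/25, -1451/50)

d6 = -44/5
d7 = 5
d8 = 8/3
d9 = 199/50
d10 = 16
d11 = 651/50
d12 = 304/15
endpoint = (-233/25, -1451/50)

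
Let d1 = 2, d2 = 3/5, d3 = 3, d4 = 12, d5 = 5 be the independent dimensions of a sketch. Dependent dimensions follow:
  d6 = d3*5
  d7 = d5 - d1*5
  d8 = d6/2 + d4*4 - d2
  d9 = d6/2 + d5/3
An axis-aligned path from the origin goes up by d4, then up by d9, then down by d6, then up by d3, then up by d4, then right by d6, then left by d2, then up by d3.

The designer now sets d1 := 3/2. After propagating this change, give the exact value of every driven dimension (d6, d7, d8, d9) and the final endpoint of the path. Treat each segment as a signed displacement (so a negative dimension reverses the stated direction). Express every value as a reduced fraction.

d6 = 15
d7 = -5/2
d8 = 549/10
d9 = 55/6
endpoint = (72/5, 145/6)

Apply edit: d1 := 3/2
  d6 = d3*5 = 15
  d7 = d5 - d1*5 = -5/2
  d8 = d6/2 + d4*4 - d2 = 549/10
  d9 = d6/2 + d5/3 = 55/6
Walk from origin (0, 0):
  seg 1: up by d4 = 12 → (0, 12)
  seg 2: up by d9 = 55/6 → (0, 127/6)
  seg 3: down by d6 = 15 → (0, 37/6)
  seg 4: up by d3 = 3 → (0, 55/6)
  seg 5: up by d4 = 12 → (0, 127/6)
  seg 6: right by d6 = 15 → (15, 127/6)
  seg 7: left by d2 = 3/5 → (72/5, 127/6)
  seg 8: up by d3 = 3 → (72/5, 145/6)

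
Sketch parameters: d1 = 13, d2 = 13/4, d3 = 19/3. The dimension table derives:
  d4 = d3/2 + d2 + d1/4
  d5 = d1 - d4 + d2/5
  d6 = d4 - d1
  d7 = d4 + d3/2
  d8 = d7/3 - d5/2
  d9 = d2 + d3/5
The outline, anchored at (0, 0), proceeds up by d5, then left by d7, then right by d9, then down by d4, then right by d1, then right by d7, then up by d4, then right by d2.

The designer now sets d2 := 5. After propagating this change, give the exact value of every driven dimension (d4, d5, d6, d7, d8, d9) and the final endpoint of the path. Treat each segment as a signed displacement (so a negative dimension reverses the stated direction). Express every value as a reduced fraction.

d4 = 137/12
d5 = 31/12
d6 = -19/12
d7 = 175/12
d8 = 257/72
d9 = 94/15
endpoint = (364/15, 31/12)

Apply edit: d2 := 5
  d4 = d3/2 + d2 + d1/4 = 137/12
  d5 = d1 - d4 + d2/5 = 31/12
  d6 = d4 - d1 = -19/12
  d7 = d4 + d3/2 = 175/12
  d8 = d7/3 - d5/2 = 257/72
  d9 = d2 + d3/5 = 94/15
Walk from origin (0, 0):
  seg 1: up by d5 = 31/12 → (0, 31/12)
  seg 2: left by d7 = 175/12 → (-175/12, 31/12)
  seg 3: right by d9 = 94/15 → (-499/60, 31/12)
  seg 4: down by d4 = 137/12 → (-499/60, -53/6)
  seg 5: right by d1 = 13 → (281/60, -53/6)
  seg 6: right by d7 = 175/12 → (289/15, -53/6)
  seg 7: up by d4 = 137/12 → (289/15, 31/12)
  seg 8: right by d2 = 5 → (364/15, 31/12)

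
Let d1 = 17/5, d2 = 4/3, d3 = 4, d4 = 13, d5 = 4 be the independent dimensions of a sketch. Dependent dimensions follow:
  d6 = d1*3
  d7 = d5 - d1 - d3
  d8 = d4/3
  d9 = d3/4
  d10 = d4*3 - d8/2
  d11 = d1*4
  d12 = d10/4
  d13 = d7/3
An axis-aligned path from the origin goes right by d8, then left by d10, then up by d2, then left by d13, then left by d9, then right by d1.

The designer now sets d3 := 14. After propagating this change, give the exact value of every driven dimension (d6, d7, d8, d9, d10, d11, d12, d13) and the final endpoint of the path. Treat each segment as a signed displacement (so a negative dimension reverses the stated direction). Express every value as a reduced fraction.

d6 = 51/5
d7 = -67/5
d8 = 13/3
d9 = 7/2
d10 = 221/6
d11 = 68/5
d12 = 221/24
d13 = -67/15
endpoint = (-422/15, 4/3)

Apply edit: d3 := 14
  d6 = d1*3 = 51/5
  d7 = d5 - d1 - d3 = -67/5
  d8 = d4/3 = 13/3
  d9 = d3/4 = 7/2
  d10 = d4*3 - d8/2 = 221/6
  d11 = d1*4 = 68/5
  d12 = d10/4 = 221/24
  d13 = d7/3 = -67/15
Walk from origin (0, 0):
  seg 1: right by d8 = 13/3 → (13/3, 0)
  seg 2: left by d10 = 221/6 → (-65/2, 0)
  seg 3: up by d2 = 4/3 → (-65/2, 4/3)
  seg 4: left by d13 = -67/15 → (-841/30, 4/3)
  seg 5: left by d9 = 7/2 → (-473/15, 4/3)
  seg 6: right by d1 = 17/5 → (-422/15, 4/3)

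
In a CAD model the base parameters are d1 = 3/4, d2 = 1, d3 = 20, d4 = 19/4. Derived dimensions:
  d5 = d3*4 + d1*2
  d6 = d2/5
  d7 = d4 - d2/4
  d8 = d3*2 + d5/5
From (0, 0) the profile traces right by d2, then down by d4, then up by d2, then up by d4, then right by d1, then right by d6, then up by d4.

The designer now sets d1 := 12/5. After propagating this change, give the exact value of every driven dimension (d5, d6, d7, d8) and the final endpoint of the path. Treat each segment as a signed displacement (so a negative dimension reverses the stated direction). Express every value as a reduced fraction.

Apply edit: d1 := 12/5
  d5 = d3*4 + d1*2 = 424/5
  d6 = d2/5 = 1/5
  d7 = d4 - d2/4 = 9/2
  d8 = d3*2 + d5/5 = 1424/25
Walk from origin (0, 0):
  seg 1: right by d2 = 1 → (1, 0)
  seg 2: down by d4 = 19/4 → (1, -19/4)
  seg 3: up by d2 = 1 → (1, -15/4)
  seg 4: up by d4 = 19/4 → (1, 1)
  seg 5: right by d1 = 12/5 → (17/5, 1)
  seg 6: right by d6 = 1/5 → (18/5, 1)
  seg 7: up by d4 = 19/4 → (18/5, 23/4)

d5 = 424/5
d6 = 1/5
d7 = 9/2
d8 = 1424/25
endpoint = (18/5, 23/4)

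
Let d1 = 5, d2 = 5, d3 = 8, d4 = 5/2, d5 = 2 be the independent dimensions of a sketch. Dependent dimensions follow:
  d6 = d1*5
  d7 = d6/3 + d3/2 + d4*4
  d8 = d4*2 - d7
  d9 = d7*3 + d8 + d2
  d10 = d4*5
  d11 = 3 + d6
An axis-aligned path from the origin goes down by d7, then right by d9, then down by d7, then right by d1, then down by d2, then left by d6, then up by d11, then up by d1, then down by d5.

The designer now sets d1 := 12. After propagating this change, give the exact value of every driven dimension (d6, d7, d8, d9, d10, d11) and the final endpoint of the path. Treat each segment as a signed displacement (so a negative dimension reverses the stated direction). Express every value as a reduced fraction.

Apply edit: d1 := 12
  d6 = d1*5 = 60
  d7 = d6/3 + d3/2 + d4*4 = 34
  d8 = d4*2 - d7 = -29
  d9 = d7*3 + d8 + d2 = 78
  d10 = d4*5 = 25/2
  d11 = 3 + d6 = 63
Walk from origin (0, 0):
  seg 1: down by d7 = 34 → (0, -34)
  seg 2: right by d9 = 78 → (78, -34)
  seg 3: down by d7 = 34 → (78, -68)
  seg 4: right by d1 = 12 → (90, -68)
  seg 5: down by d2 = 5 → (90, -73)
  seg 6: left by d6 = 60 → (30, -73)
  seg 7: up by d11 = 63 → (30, -10)
  seg 8: up by d1 = 12 → (30, 2)
  seg 9: down by d5 = 2 → (30, 0)

d6 = 60
d7 = 34
d8 = -29
d9 = 78
d10 = 25/2
d11 = 63
endpoint = (30, 0)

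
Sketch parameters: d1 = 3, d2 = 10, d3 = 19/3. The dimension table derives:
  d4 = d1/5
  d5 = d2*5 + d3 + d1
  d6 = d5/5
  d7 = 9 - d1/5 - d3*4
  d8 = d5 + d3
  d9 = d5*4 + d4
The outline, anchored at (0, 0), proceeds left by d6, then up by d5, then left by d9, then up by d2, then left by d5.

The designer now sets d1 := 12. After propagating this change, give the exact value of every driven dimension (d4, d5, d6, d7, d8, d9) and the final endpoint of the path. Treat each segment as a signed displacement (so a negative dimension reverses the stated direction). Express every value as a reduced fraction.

d4 = 12/5
d5 = 205/3
d6 = 41/3
d7 = -281/15
d8 = 224/3
d9 = 4136/15
endpoint = (-5366/15, 235/3)

Apply edit: d1 := 12
  d4 = d1/5 = 12/5
  d5 = d2*5 + d3 + d1 = 205/3
  d6 = d5/5 = 41/3
  d7 = 9 - d1/5 - d3*4 = -281/15
  d8 = d5 + d3 = 224/3
  d9 = d5*4 + d4 = 4136/15
Walk from origin (0, 0):
  seg 1: left by d6 = 41/3 → (-41/3, 0)
  seg 2: up by d5 = 205/3 → (-41/3, 205/3)
  seg 3: left by d9 = 4136/15 → (-1447/5, 205/3)
  seg 4: up by d2 = 10 → (-1447/5, 235/3)
  seg 5: left by d5 = 205/3 → (-5366/15, 235/3)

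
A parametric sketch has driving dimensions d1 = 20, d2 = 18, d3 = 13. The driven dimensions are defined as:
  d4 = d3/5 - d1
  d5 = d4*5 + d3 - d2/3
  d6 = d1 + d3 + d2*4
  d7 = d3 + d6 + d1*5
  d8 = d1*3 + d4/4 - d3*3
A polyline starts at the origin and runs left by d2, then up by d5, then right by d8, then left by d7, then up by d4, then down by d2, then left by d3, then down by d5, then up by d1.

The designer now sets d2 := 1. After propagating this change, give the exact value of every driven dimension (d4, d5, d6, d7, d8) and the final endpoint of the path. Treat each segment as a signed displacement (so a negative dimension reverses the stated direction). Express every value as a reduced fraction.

d4 = -87/5
d5 = -223/3
d6 = 37
d7 = 150
d8 = 333/20
endpoint = (-2947/20, 8/5)

Apply edit: d2 := 1
  d4 = d3/5 - d1 = -87/5
  d5 = d4*5 + d3 - d2/3 = -223/3
  d6 = d1 + d3 + d2*4 = 37
  d7 = d3 + d6 + d1*5 = 150
  d8 = d1*3 + d4/4 - d3*3 = 333/20
Walk from origin (0, 0):
  seg 1: left by d2 = 1 → (-1, 0)
  seg 2: up by d5 = -223/3 → (-1, -223/3)
  seg 3: right by d8 = 333/20 → (313/20, -223/3)
  seg 4: left by d7 = 150 → (-2687/20, -223/3)
  seg 5: up by d4 = -87/5 → (-2687/20, -1376/15)
  seg 6: down by d2 = 1 → (-2687/20, -1391/15)
  seg 7: left by d3 = 13 → (-2947/20, -1391/15)
  seg 8: down by d5 = -223/3 → (-2947/20, -92/5)
  seg 9: up by d1 = 20 → (-2947/20, 8/5)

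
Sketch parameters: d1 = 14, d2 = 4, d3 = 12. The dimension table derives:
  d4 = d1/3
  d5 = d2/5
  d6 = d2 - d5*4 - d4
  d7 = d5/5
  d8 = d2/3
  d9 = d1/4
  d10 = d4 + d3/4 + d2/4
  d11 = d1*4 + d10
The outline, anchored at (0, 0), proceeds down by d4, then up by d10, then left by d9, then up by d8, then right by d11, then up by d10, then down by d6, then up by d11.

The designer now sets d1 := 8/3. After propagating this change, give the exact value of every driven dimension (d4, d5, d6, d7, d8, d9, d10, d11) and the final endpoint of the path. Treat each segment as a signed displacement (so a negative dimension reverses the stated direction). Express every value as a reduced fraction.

d4 = 8/9
d5 = 4/5
d6 = -4/45
d7 = 4/25
d8 = 4/3
d9 = 2/3
d10 = 44/9
d11 = 140/9
endpoint = (134/9, 388/15)

Apply edit: d1 := 8/3
  d4 = d1/3 = 8/9
  d5 = d2/5 = 4/5
  d6 = d2 - d5*4 - d4 = -4/45
  d7 = d5/5 = 4/25
  d8 = d2/3 = 4/3
  d9 = d1/4 = 2/3
  d10 = d4 + d3/4 + d2/4 = 44/9
  d11 = d1*4 + d10 = 140/9
Walk from origin (0, 0):
  seg 1: down by d4 = 8/9 → (0, -8/9)
  seg 2: up by d10 = 44/9 → (0, 4)
  seg 3: left by d9 = 2/3 → (-2/3, 4)
  seg 4: up by d8 = 4/3 → (-2/3, 16/3)
  seg 5: right by d11 = 140/9 → (134/9, 16/3)
  seg 6: up by d10 = 44/9 → (134/9, 92/9)
  seg 7: down by d6 = -4/45 → (134/9, 464/45)
  seg 8: up by d11 = 140/9 → (134/9, 388/15)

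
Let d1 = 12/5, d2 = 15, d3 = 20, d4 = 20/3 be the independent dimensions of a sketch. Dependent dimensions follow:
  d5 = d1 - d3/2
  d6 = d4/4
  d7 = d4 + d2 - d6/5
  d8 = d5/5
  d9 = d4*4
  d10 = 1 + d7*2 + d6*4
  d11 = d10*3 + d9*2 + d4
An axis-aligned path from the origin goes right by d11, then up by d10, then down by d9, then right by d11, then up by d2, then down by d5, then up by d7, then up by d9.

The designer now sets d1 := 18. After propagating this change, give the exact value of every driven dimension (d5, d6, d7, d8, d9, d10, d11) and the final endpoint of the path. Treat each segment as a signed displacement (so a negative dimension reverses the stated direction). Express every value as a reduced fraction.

d5 = 8
d6 = 5/3
d7 = 64/3
d8 = 8/5
d9 = 80/3
d10 = 151/3
d11 = 211
endpoint = (422, 236/3)

Apply edit: d1 := 18
  d5 = d1 - d3/2 = 8
  d6 = d4/4 = 5/3
  d7 = d4 + d2 - d6/5 = 64/3
  d8 = d5/5 = 8/5
  d9 = d4*4 = 80/3
  d10 = 1 + d7*2 + d6*4 = 151/3
  d11 = d10*3 + d9*2 + d4 = 211
Walk from origin (0, 0):
  seg 1: right by d11 = 211 → (211, 0)
  seg 2: up by d10 = 151/3 → (211, 151/3)
  seg 3: down by d9 = 80/3 → (211, 71/3)
  seg 4: right by d11 = 211 → (422, 71/3)
  seg 5: up by d2 = 15 → (422, 116/3)
  seg 6: down by d5 = 8 → (422, 92/3)
  seg 7: up by d7 = 64/3 → (422, 52)
  seg 8: up by d9 = 80/3 → (422, 236/3)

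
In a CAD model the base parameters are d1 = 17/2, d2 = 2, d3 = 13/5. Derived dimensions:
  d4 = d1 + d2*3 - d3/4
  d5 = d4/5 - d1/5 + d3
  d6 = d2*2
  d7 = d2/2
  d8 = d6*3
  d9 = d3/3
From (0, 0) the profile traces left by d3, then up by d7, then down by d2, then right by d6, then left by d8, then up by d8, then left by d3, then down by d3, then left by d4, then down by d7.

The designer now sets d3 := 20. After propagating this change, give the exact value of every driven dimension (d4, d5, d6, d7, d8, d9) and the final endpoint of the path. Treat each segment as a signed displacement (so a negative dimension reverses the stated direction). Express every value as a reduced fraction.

Apply edit: d3 := 20
  d4 = d1 + d2*3 - d3/4 = 19/2
  d5 = d4/5 - d1/5 + d3 = 101/5
  d6 = d2*2 = 4
  d7 = d2/2 = 1
  d8 = d6*3 = 12
  d9 = d3/3 = 20/3
Walk from origin (0, 0):
  seg 1: left by d3 = 20 → (-20, 0)
  seg 2: up by d7 = 1 → (-20, 1)
  seg 3: down by d2 = 2 → (-20, -1)
  seg 4: right by d6 = 4 → (-16, -1)
  seg 5: left by d8 = 12 → (-28, -1)
  seg 6: up by d8 = 12 → (-28, 11)
  seg 7: left by d3 = 20 → (-48, 11)
  seg 8: down by d3 = 20 → (-48, -9)
  seg 9: left by d4 = 19/2 → (-115/2, -9)
  seg 10: down by d7 = 1 → (-115/2, -10)

d4 = 19/2
d5 = 101/5
d6 = 4
d7 = 1
d8 = 12
d9 = 20/3
endpoint = (-115/2, -10)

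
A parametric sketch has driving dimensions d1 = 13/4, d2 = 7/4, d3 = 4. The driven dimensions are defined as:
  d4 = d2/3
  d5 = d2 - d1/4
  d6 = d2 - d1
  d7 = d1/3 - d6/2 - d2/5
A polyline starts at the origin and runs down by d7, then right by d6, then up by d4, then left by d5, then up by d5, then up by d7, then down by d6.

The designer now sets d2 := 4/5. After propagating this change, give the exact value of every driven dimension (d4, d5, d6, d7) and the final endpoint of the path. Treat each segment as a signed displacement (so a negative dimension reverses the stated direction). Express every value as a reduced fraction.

Apply edit: d2 := 4/5
  d4 = d2/3 = 4/15
  d5 = d2 - d1/4 = -1/80
  d6 = d2 - d1 = -49/20
  d7 = d1/3 - d6/2 - d2/5 = 1289/600
Walk from origin (0, 0):
  seg 1: down by d7 = 1289/600 → (0, -1289/600)
  seg 2: right by d6 = -49/20 → (-49/20, -1289/600)
  seg 3: up by d4 = 4/15 → (-49/20, -1129/600)
  seg 4: left by d5 = -1/80 → (-39/16, -1129/600)
  seg 5: up by d5 = -1/80 → (-39/16, -2273/1200)
  seg 6: up by d7 = 1289/600 → (-39/16, 61/240)
  seg 7: down by d6 = -49/20 → (-39/16, 649/240)

d4 = 4/15
d5 = -1/80
d6 = -49/20
d7 = 1289/600
endpoint = (-39/16, 649/240)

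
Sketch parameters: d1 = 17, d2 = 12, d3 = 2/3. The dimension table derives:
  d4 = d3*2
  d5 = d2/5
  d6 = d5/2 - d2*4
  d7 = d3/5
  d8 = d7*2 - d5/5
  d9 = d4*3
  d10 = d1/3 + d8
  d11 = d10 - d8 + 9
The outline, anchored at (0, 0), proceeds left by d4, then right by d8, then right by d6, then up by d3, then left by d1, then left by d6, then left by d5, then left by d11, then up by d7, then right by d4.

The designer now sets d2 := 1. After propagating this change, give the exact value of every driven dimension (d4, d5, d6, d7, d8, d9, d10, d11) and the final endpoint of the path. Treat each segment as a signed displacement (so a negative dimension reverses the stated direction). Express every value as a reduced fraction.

d4 = 4/3
d5 = 1/5
d6 = -39/10
d7 = 2/15
d8 = 17/75
d9 = 4
d10 = 442/75
d11 = 44/3
endpoint = (-791/25, 4/5)

Apply edit: d2 := 1
  d4 = d3*2 = 4/3
  d5 = d2/5 = 1/5
  d6 = d5/2 - d2*4 = -39/10
  d7 = d3/5 = 2/15
  d8 = d7*2 - d5/5 = 17/75
  d9 = d4*3 = 4
  d10 = d1/3 + d8 = 442/75
  d11 = d10 - d8 + 9 = 44/3
Walk from origin (0, 0):
  seg 1: left by d4 = 4/3 → (-4/3, 0)
  seg 2: right by d8 = 17/75 → (-83/75, 0)
  seg 3: right by d6 = -39/10 → (-751/150, 0)
  seg 4: up by d3 = 2/3 → (-751/150, 2/3)
  seg 5: left by d1 = 17 → (-3301/150, 2/3)
  seg 6: left by d6 = -39/10 → (-1358/75, 2/3)
  seg 7: left by d5 = 1/5 → (-1373/75, 2/3)
  seg 8: left by d11 = 44/3 → (-2473/75, 2/3)
  seg 9: up by d7 = 2/15 → (-2473/75, 4/5)
  seg 10: right by d4 = 4/3 → (-791/25, 4/5)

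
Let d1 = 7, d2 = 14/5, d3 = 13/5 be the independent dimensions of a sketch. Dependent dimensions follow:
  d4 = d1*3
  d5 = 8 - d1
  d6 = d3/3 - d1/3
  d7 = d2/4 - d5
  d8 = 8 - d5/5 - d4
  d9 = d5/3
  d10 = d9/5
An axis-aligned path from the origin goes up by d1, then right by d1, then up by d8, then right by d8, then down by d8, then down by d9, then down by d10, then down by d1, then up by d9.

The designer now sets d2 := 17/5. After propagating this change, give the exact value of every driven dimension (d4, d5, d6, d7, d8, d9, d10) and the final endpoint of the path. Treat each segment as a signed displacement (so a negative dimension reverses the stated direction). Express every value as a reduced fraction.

Apply edit: d2 := 17/5
  d4 = d1*3 = 21
  d5 = 8 - d1 = 1
  d6 = d3/3 - d1/3 = -22/15
  d7 = d2/4 - d5 = -3/20
  d8 = 8 - d5/5 - d4 = -66/5
  d9 = d5/3 = 1/3
  d10 = d9/5 = 1/15
Walk from origin (0, 0):
  seg 1: up by d1 = 7 → (0, 7)
  seg 2: right by d1 = 7 → (7, 7)
  seg 3: up by d8 = -66/5 → (7, -31/5)
  seg 4: right by d8 = -66/5 → (-31/5, -31/5)
  seg 5: down by d8 = -66/5 → (-31/5, 7)
  seg 6: down by d9 = 1/3 → (-31/5, 20/3)
  seg 7: down by d10 = 1/15 → (-31/5, 33/5)
  seg 8: down by d1 = 7 → (-31/5, -2/5)
  seg 9: up by d9 = 1/3 → (-31/5, -1/15)

d4 = 21
d5 = 1
d6 = -22/15
d7 = -3/20
d8 = -66/5
d9 = 1/3
d10 = 1/15
endpoint = (-31/5, -1/15)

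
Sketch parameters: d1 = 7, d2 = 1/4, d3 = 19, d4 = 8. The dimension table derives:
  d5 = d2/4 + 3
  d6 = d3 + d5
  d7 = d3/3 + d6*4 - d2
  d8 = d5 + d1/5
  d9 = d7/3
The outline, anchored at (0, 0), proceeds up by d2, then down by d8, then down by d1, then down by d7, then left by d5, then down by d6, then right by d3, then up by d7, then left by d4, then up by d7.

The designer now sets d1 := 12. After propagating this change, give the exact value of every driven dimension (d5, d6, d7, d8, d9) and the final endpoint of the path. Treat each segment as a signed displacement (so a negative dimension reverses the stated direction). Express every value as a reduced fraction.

d5 = 49/16
d6 = 353/16
d7 = 283/3
d8 = 437/80
d9 = 283/9
endpoint = (127/16, 6607/120)

Apply edit: d1 := 12
  d5 = d2/4 + 3 = 49/16
  d6 = d3 + d5 = 353/16
  d7 = d3/3 + d6*4 - d2 = 283/3
  d8 = d5 + d1/5 = 437/80
  d9 = d7/3 = 283/9
Walk from origin (0, 0):
  seg 1: up by d2 = 1/4 → (0, 1/4)
  seg 2: down by d8 = 437/80 → (0, -417/80)
  seg 3: down by d1 = 12 → (0, -1377/80)
  seg 4: down by d7 = 283/3 → (0, -26771/240)
  seg 5: left by d5 = 49/16 → (-49/16, -26771/240)
  seg 6: down by d6 = 353/16 → (-49/16, -16033/120)
  seg 7: right by d3 = 19 → (255/16, -16033/120)
  seg 8: up by d7 = 283/3 → (255/16, -1571/40)
  seg 9: left by d4 = 8 → (127/16, -1571/40)
  seg 10: up by d7 = 283/3 → (127/16, 6607/120)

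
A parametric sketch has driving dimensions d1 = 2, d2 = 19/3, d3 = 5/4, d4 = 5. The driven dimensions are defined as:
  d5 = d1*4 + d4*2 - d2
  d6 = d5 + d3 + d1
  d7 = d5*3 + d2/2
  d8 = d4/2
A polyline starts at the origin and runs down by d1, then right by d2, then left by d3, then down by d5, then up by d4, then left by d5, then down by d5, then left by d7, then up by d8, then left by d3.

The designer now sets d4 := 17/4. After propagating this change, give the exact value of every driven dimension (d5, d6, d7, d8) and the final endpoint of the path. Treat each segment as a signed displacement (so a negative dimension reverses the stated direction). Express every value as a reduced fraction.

d5 = 61/6
d6 = 161/12
d7 = 101/3
d8 = 17/8
endpoint = (-40, -383/24)

Apply edit: d4 := 17/4
  d5 = d1*4 + d4*2 - d2 = 61/6
  d6 = d5 + d3 + d1 = 161/12
  d7 = d5*3 + d2/2 = 101/3
  d8 = d4/2 = 17/8
Walk from origin (0, 0):
  seg 1: down by d1 = 2 → (0, -2)
  seg 2: right by d2 = 19/3 → (19/3, -2)
  seg 3: left by d3 = 5/4 → (61/12, -2)
  seg 4: down by d5 = 61/6 → (61/12, -73/6)
  seg 5: up by d4 = 17/4 → (61/12, -95/12)
  seg 6: left by d5 = 61/6 → (-61/12, -95/12)
  seg 7: down by d5 = 61/6 → (-61/12, -217/12)
  seg 8: left by d7 = 101/3 → (-155/4, -217/12)
  seg 9: up by d8 = 17/8 → (-155/4, -383/24)
  seg 10: left by d3 = 5/4 → (-40, -383/24)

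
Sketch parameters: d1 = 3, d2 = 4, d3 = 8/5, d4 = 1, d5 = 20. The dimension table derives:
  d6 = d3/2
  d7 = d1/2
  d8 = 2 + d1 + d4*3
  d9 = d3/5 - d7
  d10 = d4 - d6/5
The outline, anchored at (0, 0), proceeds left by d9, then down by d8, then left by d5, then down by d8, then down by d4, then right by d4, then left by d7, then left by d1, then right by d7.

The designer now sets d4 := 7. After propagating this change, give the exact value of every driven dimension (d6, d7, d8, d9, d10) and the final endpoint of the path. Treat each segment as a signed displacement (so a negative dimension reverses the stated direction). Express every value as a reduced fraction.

Apply edit: d4 := 7
  d6 = d3/2 = 4/5
  d7 = d1/2 = 3/2
  d8 = 2 + d1 + d4*3 = 26
  d9 = d3/5 - d7 = -59/50
  d10 = d4 - d6/5 = 171/25
Walk from origin (0, 0):
  seg 1: left by d9 = -59/50 → (59/50, 0)
  seg 2: down by d8 = 26 → (59/50, -26)
  seg 3: left by d5 = 20 → (-941/50, -26)
  seg 4: down by d8 = 26 → (-941/50, -52)
  seg 5: down by d4 = 7 → (-941/50, -59)
  seg 6: right by d4 = 7 → (-591/50, -59)
  seg 7: left by d7 = 3/2 → (-333/25, -59)
  seg 8: left by d1 = 3 → (-408/25, -59)
  seg 9: right by d7 = 3/2 → (-741/50, -59)

d6 = 4/5
d7 = 3/2
d8 = 26
d9 = -59/50
d10 = 171/25
endpoint = (-741/50, -59)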